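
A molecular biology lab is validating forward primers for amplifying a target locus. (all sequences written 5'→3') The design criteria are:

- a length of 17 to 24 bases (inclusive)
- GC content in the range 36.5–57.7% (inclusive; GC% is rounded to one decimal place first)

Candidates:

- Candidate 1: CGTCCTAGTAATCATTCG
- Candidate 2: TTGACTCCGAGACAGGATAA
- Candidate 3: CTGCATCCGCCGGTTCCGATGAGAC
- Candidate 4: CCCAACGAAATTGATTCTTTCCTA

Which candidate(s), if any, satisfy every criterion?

Candidate 1 (18 nt, A=4 T=6 G=3 C=5): length 18 ✓; GC 8/18 = 44.4% ✓ — passes.
Candidate 2 (20 nt, A=7 T=4 G=5 C=4): length 20 ✓; GC 9/20 = 45.0% ✓ — passes.
Candidate 3 (25 nt, A=4 T=5 G=7 C=9): length 25, outside 17–24 ✗; GC 16/25 = 64.0%, outside 36.5–57.7% ✗ — fails.
Candidate 4 (24 nt, A=7 T=8 G=2 C=7): length 24 ✓; GC 9/24 = 37.5% ✓ — passes.

Candidate 1, Candidate 2 and Candidate 4.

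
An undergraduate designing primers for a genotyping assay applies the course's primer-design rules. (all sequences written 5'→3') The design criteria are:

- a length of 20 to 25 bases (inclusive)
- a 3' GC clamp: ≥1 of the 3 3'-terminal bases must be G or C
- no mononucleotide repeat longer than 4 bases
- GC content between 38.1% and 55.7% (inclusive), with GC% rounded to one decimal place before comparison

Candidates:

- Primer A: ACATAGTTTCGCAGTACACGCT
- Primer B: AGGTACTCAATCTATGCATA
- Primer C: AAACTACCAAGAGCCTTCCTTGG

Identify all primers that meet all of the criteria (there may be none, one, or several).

Primer A (22 nt, A=6 T=6 G=4 C=6): length 22 ✓; 3' end GCT has 2 G/C ✓; longest run = 3 ✓; GC 10/22 = 45.5% ✓ — passes.
Primer B (20 nt, A=7 T=6 G=3 C=4): length 20 ✓; 3' end ATA has 0 G/C, need ≥1 ✗; longest run = 2 ✓; GC 7/20 = 35.0%, outside 38.1–55.7% ✗ — fails.
Primer C (23 nt, A=7 T=5 G=4 C=7): length 23 ✓; 3' end TGG has 2 G/C ✓; longest run = 3 ✓; GC 11/23 = 47.8% ✓ — passes.

Primer A and Primer C.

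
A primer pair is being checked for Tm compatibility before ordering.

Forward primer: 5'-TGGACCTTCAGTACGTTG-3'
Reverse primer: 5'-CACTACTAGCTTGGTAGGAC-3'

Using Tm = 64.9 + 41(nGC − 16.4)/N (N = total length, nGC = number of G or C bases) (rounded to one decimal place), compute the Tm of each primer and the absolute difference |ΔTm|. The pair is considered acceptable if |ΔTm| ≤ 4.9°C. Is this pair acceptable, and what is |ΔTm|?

|ΔTm| = 3.8°C; the pair is acceptable.

Forward: G+C = 9, N = 18 → Tm = 64.9 + 41·(9 − 16.4)/18 = 48.0°C.
Reverse: G+C = 10, N = 20 → Tm = 64.9 + 41·(10 − 16.4)/20 = 51.8°C.
|ΔTm| = |48.0 − 51.8| = 3.8°C, ≤ 4.9°C.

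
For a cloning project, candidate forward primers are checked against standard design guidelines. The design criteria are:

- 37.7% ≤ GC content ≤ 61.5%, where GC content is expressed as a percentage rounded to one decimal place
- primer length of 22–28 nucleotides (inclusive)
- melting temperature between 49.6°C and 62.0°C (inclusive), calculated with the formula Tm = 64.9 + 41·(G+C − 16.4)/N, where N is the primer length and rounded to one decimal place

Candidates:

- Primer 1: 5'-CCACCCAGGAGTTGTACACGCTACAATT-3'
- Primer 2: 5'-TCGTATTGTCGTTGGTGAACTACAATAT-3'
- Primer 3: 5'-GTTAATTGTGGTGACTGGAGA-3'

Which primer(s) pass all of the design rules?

Primer 1 only.

Primer 1 (28 nt, A=8 T=6 G=5 C=9): GC 14/28 = 50.0% ✓; length 28 ✓; Tm = 64.9 + 41·(14 − 16.4)/28 = 61.4°C ✓ — passes.
Primer 2 (28 nt, A=7 T=11 G=6 C=4): GC 10/28 = 35.7%, outside 37.7–61.5% ✗; length 28 ✓; Tm = 64.9 + 41·(10 − 16.4)/28 = 55.5°C ✓ — fails.
Primer 3 (21 nt, A=5 T=7 G=8 C=1): GC 9/21 = 42.9% ✓; length 21, outside 22–28 ✗; Tm = 64.9 + 41·(9 − 16.4)/21 = 50.5°C ✓ — fails.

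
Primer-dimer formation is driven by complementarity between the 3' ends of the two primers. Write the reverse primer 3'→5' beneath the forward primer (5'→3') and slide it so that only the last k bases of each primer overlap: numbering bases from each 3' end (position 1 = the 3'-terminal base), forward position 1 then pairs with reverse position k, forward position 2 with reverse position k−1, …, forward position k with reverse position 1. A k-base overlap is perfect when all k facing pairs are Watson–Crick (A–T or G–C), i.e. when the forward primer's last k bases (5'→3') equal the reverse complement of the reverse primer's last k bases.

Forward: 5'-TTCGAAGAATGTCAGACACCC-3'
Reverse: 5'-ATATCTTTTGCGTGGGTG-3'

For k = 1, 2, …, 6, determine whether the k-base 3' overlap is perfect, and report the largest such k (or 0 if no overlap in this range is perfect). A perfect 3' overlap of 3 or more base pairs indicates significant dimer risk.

Last 6 bases (5'→3') — forward …ACACCC, reverse …TGGGTG.
Reverse complement of the reverse primer's last 6 bases: CACCCA; its first k bases are the reverse complement of the reverse primer's last k bases, so a perfect k-base overlap needs the forward primer's last k bases to equal them.
Comparing (forward last k vs required): k=1: C vs C ✓; k=2: CC vs CA ✗; k=3: CCC vs CAC ✗; k=4: ACCC vs CACC ✗; k=5: CACCC vs CACCC ✓; k=6: ACACCC vs CACCCA ✗.
Perfect overlaps at k = 1, 5; the largest is 5.

Longest perfect overlap: 5 complementary base pairs; significant dimer risk (threshold 3).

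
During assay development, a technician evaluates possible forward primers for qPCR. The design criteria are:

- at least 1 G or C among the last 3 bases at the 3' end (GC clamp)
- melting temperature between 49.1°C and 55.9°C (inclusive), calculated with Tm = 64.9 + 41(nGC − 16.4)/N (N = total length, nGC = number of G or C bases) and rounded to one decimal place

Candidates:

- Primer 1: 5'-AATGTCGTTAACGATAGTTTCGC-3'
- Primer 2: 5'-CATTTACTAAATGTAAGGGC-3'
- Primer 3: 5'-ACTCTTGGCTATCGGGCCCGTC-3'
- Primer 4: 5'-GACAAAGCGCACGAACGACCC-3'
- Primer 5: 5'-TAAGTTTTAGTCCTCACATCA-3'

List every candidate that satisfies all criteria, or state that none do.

Primer 1 only.

Primer 1 (23 nt, A=6 T=8 G=5 C=4): 3' end CGC has 3 G/C ✓; Tm = 64.9 + 41·(9 − 16.4)/23 = 51.7°C ✓ — passes.
Primer 2 (20 nt, A=7 T=6 G=4 C=3): 3' end GGC has 3 G/C ✓; Tm = 64.9 + 41·(7 − 16.4)/20 = 45.6°C, outside 49.1–55.9°C ✗ — fails.
Primer 3 (22 nt, A=2 T=6 G=6 C=8): 3' end GTC has 2 G/C ✓; Tm = 64.9 + 41·(14 − 16.4)/22 = 60.4°C, outside 49.1–55.9°C ✗ — fails.
Primer 4 (21 nt, A=8 T=0 G=5 C=8): 3' end CCC has 3 G/C ✓; Tm = 64.9 + 41·(13 − 16.4)/21 = 58.3°C, outside 49.1–55.9°C ✗ — fails.
Primer 5 (21 nt, A=6 T=8 G=2 C=5): 3' end TCA has 1 G/C ✓; Tm = 64.9 + 41·(7 − 16.4)/21 = 46.5°C, outside 49.1–55.9°C ✗ — fails.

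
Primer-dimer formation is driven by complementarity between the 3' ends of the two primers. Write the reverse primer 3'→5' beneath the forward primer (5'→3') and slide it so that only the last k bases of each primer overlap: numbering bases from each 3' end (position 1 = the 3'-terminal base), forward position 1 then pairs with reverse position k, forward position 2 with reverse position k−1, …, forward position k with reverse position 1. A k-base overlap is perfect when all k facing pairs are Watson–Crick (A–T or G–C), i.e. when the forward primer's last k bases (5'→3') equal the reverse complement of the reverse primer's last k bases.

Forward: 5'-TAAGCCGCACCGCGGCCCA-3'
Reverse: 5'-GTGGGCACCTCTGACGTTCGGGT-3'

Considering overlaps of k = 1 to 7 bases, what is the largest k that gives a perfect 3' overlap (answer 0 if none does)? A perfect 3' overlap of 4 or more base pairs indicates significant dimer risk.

Longest perfect overlap: 1 complementary base pair; below the dimer-risk threshold (threshold 4).

Last 7 bases (5'→3') — forward …CGGCCCA, reverse …TTCGGGT.
Reverse complement of the reverse primer's last 7 bases: ACCCGAA; its first k bases are the reverse complement of the reverse primer's last k bases, so a perfect k-base overlap needs the forward primer's last k bases to equal them.
Comparing (forward last k vs required): k=1: A vs A ✓; k=2: CA vs AC ✗; k=3: CCA vs ACC ✗; k=4: CCCA vs ACCC ✗; k=5: GCCCA vs ACCCG ✗; k=6: GGCCCA vs ACCCGA ✗; k=7: CGGCCCA vs ACCCGAA ✗.
Only k = 1 is perfect, so the longest perfect 3' overlap is 1.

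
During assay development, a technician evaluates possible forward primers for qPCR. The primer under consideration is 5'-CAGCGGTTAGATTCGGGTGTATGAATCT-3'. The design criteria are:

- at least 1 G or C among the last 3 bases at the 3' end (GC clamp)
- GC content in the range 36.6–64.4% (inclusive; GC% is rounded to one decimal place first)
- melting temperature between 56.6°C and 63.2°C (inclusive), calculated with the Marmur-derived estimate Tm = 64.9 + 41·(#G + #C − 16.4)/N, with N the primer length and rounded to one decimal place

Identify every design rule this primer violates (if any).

Base counts: A=6, T=9, G=9, C=4 (length 28).
GC clamp: 3' end TCT has 1 G/C ✓
GC content: GC 13/28 = 46.4% ✓
Tm: Tm = 64.9 + 41·(13 − 16.4)/28 = 59.9°C ✓

Meets all criteria.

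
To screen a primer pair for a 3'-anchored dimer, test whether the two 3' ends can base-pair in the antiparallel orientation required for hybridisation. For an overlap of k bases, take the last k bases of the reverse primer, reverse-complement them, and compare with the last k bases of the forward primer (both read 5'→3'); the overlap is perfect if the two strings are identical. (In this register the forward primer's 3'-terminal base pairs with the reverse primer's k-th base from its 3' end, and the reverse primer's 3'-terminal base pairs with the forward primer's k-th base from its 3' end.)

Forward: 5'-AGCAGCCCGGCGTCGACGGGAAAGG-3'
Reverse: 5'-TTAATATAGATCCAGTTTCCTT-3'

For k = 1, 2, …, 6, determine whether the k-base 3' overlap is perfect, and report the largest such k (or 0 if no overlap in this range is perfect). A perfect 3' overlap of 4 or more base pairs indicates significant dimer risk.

Longest perfect overlap: 4 complementary base pairs; significant dimer risk (threshold 4).

Last 6 bases (5'→3') — forward …GAAAGG, reverse …TTCCTT.
Reverse complement of the reverse primer's last 6 bases: AAGGAA; its first k bases are the reverse complement of the reverse primer's last k bases, so a perfect k-base overlap needs the forward primer's last k bases to equal them.
Comparing (forward last k vs required): k=1: G vs A ✗; k=2: GG vs AA ✗; k=3: AGG vs AAG ✗; k=4: AAGG vs AAGG ✓; k=5: AAAGG vs AAGGA ✗; k=6: GAAAGG vs AAGGAA ✗.
Only k = 4 is perfect, so the longest perfect 3' overlap is 4.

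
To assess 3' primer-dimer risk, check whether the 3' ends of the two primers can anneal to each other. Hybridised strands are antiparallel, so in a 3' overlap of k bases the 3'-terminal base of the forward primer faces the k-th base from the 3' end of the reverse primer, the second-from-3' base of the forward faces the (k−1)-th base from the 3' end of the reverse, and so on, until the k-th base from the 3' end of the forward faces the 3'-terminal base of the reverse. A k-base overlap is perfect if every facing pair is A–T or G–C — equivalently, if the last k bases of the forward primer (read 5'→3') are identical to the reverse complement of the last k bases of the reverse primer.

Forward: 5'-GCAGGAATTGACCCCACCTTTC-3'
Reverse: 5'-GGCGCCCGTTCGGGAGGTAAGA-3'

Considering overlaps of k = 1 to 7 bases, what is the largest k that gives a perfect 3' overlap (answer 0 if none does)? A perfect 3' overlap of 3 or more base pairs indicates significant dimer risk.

Longest perfect overlap: 2 complementary base pairs; below the dimer-risk threshold (threshold 3).

Last 7 bases (5'→3') — forward …ACCTTTC, reverse …GGTAAGA.
Reverse complement of the reverse primer's last 7 bases: TCTTACC; its first k bases are the reverse complement of the reverse primer's last k bases, so a perfect k-base overlap needs the forward primer's last k bases to equal them.
Comparing (forward last k vs required): k=1: C vs T ✗; k=2: TC vs TC ✓; k=3: TTC vs TCT ✗; k=4: TTTC vs TCTT ✗; k=5: CTTTC vs TCTTA ✗; k=6: CCTTTC vs TCTTAC ✗; k=7: ACCTTTC vs TCTTACC ✗.
Only k = 2 is perfect, so the longest perfect 3' overlap is 2.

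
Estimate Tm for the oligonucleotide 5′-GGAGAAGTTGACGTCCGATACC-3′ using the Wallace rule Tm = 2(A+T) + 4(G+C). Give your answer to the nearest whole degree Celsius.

68°C

Base counts: A=6, T=4, G=7, C=5 (length 22).
Tm = 2·(6+4) + 4·(7+5) = 2·10 + 4·12 = 20 + 48 = 68°C.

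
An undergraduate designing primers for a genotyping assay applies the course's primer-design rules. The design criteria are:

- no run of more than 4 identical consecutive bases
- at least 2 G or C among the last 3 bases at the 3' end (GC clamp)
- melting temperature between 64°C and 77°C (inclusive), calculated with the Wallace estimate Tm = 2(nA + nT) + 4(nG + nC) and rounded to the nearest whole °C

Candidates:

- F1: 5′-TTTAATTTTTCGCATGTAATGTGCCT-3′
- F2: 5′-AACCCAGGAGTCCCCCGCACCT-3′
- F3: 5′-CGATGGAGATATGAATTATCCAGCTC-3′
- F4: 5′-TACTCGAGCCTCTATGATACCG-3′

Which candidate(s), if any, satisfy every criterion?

F3 and F4.

F1 (26 nt, A=5 T=13 G=4 C=4): longest run = 5, exceeds 4 ✗; 3' end CCT has 2 G/C ✓; Tm = 2·18 + 4·8 = 68°C ✓ — fails.
F2 (22 nt, A=5 T=2 G=4 C=11): longest run = 5, exceeds 4 ✗; 3' end CCT has 2 G/C ✓; Tm = 2·7 + 4·15 = 74°C ✓ — fails.
F3 (26 nt, A=8 T=7 G=6 C=5): longest run = 2 ✓; 3' end CTC has 2 G/C ✓; Tm = 2·15 + 4·11 = 74°C ✓ — passes.
F4 (22 nt, A=5 T=6 G=4 C=7): longest run = 2 ✓; 3' end CCG has 3 G/C ✓; Tm = 2·11 + 4·11 = 66°C ✓ — passes.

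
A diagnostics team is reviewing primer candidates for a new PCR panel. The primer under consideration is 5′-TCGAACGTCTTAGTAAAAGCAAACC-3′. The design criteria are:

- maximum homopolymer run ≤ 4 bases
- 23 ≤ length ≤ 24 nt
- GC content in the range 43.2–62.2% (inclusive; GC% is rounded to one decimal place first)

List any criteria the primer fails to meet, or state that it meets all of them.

Base counts: A=10, T=5, G=4, C=6 (length 25).
homopolymer run: longest run = 4 ✓
length: length 25, outside 23–24 ✗
GC content: GC 10/25 = 40.0%, outside 43.2–62.2% ✗

Fails: length, GC content.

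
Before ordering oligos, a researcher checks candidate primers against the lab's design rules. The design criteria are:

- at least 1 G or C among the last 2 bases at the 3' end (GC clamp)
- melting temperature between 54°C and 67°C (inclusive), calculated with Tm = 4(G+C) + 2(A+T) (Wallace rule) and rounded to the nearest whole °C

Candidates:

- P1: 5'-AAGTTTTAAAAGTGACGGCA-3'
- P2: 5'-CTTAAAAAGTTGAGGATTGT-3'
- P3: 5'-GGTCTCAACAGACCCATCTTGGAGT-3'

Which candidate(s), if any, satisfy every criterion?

P1 (20 nt, A=8 T=5 G=5 C=2): 3' end CA has 1 G/C ✓; Tm = 2·13 + 4·7 = 54°C ✓ — passes.
P2 (20 nt, A=7 T=7 G=5 C=1): 3' end GT has 1 G/C ✓; Tm = 2·14 + 4·6 = 52°C, outside 54–67°C ✗ — fails.
P3 (25 nt, A=6 T=6 G=6 C=7): 3' end GT has 1 G/C ✓; Tm = 2·12 + 4·13 = 76°C, outside 54–67°C ✗ — fails.

P1 only.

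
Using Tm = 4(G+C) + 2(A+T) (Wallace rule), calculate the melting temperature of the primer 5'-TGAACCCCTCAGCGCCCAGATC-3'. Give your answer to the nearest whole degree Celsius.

Base counts: A=5, T=3, G=4, C=10 (length 22).
Tm = 2·(5+3) + 4·(4+10) = 2·8 + 4·14 = 16 + 56 = 72°C.

72°C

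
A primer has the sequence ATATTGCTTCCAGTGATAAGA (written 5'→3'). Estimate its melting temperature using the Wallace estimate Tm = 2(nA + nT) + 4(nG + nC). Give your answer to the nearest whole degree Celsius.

Base counts: A=7, T=7, G=4, C=3 (length 21).
Tm = 2·(7+7) + 4·(4+3) = 2·14 + 4·7 = 28 + 28 = 56°C.

56°C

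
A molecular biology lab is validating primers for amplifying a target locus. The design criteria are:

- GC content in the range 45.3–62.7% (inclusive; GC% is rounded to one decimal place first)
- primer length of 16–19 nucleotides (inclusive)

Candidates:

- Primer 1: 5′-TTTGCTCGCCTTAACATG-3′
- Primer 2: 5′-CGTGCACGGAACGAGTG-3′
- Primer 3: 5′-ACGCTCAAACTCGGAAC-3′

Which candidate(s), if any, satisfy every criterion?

Primer 1 (18 nt, A=3 T=7 G=3 C=5): GC 8/18 = 44.4%, outside 45.3–62.7% ✗; length 18 ✓ — fails.
Primer 2 (17 nt, A=4 T=2 G=7 C=4): GC 11/17 = 64.7%, outside 45.3–62.7% ✗; length 17 ✓ — fails.
Primer 3 (17 nt, A=6 T=2 G=3 C=6): GC 9/17 = 52.9% ✓; length 17 ✓ — passes.

Primer 3 only.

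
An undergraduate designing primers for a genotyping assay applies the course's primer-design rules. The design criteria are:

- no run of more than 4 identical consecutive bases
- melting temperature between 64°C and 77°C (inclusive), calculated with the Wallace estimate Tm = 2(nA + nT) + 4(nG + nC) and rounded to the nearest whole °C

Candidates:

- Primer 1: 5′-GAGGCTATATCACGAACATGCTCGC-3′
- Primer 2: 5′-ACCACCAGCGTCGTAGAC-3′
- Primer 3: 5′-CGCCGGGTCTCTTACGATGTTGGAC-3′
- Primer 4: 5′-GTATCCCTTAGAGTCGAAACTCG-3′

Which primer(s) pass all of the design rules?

Primer 1 and Primer 4.

Primer 1 (25 nt, A=7 T=5 G=6 C=7): longest run = 2 ✓; Tm = 2·12 + 4·13 = 76°C ✓ — passes.
Primer 2 (18 nt, A=5 T=2 G=4 C=7): longest run = 2 ✓; Tm = 2·7 + 4·11 = 58°C, outside 64–77°C ✗ — fails.
Primer 3 (25 nt, A=3 T=7 G=8 C=7): longest run = 3 ✓; Tm = 2·10 + 4·15 = 80°C, outside 64–77°C ✗ — fails.
Primer 4 (23 nt, A=6 T=6 G=5 C=6): longest run = 3 ✓; Tm = 2·12 + 4·11 = 68°C ✓ — passes.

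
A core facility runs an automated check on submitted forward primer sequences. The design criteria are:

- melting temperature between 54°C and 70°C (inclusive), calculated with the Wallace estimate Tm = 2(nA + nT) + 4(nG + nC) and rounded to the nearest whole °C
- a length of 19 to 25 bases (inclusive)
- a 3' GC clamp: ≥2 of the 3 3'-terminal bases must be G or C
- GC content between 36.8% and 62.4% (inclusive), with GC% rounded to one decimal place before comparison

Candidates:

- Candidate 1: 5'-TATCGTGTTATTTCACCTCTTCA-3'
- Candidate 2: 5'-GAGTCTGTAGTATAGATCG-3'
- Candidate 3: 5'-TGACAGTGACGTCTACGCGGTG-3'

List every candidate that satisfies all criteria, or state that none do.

Candidate 1 (23 nt, A=4 T=11 G=2 C=6): Tm = 2·15 + 4·8 = 62°C ✓; length 23 ✓; 3' end TCA has 1 G/C, need ≥2 ✗; GC 8/23 = 34.8%, outside 36.8–62.4% ✗ — fails.
Candidate 2 (19 nt, A=5 T=6 G=6 C=2): Tm = 2·11 + 4·8 = 54°C ✓; length 19 ✓; 3' end TCG has 2 G/C ✓; GC 8/19 = 42.1% ✓ — passes.
Candidate 3 (22 nt, A=4 T=5 G=8 C=5): Tm = 2·9 + 4·13 = 70°C ✓; length 22 ✓; 3' end GTG has 2 G/C ✓; GC 13/22 = 59.1% ✓ — passes.

Candidate 2 and Candidate 3.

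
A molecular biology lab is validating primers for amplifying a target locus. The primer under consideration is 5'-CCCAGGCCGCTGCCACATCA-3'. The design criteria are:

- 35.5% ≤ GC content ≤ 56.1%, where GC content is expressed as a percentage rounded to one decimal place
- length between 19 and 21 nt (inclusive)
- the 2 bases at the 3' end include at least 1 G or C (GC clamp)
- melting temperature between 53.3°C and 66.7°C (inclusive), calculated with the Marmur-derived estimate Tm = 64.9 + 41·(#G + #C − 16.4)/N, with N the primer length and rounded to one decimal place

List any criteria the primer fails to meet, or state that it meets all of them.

Fails: GC content.

Base counts: A=4, T=2, G=4, C=10 (length 20).
GC content: GC 14/20 = 70.0%, outside 35.5–56.1% ✗
length: length 20 ✓
GC clamp: 3' end CA has 1 G/C ✓
Tm: Tm = 64.9 + 41·(14 − 16.4)/20 = 60.0°C ✓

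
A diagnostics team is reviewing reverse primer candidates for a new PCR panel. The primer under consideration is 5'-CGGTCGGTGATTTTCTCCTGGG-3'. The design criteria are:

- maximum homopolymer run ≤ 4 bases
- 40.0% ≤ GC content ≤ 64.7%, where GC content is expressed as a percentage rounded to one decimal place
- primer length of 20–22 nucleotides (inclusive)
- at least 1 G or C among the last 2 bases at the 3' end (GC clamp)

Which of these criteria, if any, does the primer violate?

Meets all criteria.

Base counts: A=1, T=8, G=8, C=5 (length 22).
homopolymer run: longest run = 4 ✓
GC content: GC 13/22 = 59.1% ✓
length: length 22 ✓
GC clamp: 3' end GG has 2 G/C ✓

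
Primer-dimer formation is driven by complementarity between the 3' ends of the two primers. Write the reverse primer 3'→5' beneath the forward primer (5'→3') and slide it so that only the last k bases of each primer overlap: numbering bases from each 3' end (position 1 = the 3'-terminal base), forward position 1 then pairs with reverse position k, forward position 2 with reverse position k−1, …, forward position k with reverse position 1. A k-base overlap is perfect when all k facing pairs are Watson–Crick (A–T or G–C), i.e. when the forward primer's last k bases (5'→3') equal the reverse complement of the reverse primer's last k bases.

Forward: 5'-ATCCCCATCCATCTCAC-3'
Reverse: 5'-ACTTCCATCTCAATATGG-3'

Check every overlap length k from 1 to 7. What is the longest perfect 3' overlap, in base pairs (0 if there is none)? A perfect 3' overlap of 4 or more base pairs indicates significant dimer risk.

Longest perfect overlap: 1 complementary base pair; below the dimer-risk threshold (threshold 4).

Last 7 bases (5'→3') — forward …ATCTCAC, reverse …AATATGG.
Reverse complement of the reverse primer's last 7 bases: CCATATT; its first k bases are the reverse complement of the reverse primer's last k bases, so a perfect k-base overlap needs the forward primer's last k bases to equal them.
Comparing (forward last k vs required): k=1: C vs C ✓; k=2: AC vs CC ✗; k=3: CAC vs CCA ✗; k=4: TCAC vs CCAT ✗; k=5: CTCAC vs CCATA ✗; k=6: TCTCAC vs CCATAT ✗; k=7: ATCTCAC vs CCATATT ✗.
Only k = 1 is perfect, so the longest perfect 3' overlap is 1.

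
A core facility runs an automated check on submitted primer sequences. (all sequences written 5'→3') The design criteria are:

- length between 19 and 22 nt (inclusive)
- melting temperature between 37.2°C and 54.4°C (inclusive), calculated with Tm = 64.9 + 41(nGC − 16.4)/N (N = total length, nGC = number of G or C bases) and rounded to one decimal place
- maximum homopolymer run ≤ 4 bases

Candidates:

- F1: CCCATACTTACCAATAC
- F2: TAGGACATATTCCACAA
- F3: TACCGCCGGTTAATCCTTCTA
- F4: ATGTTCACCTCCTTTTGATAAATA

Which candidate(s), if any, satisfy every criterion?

F1 (17 nt, A=6 T=4 G=0 C=7): length 17, outside 19–22 ✗; Tm = 64.9 + 41·(7 − 16.4)/17 = 42.2°C ✓; longest run = 3 ✓ — fails.
F2 (17 nt, A=7 T=4 G=2 C=4): length 17, outside 19–22 ✗; Tm = 64.9 + 41·(6 − 16.4)/17 = 39.8°C ✓; longest run = 2 ✓ — fails.
F3 (21 nt, A=4 T=7 G=3 C=7): length 21 ✓; Tm = 64.9 + 41·(10 − 16.4)/21 = 52.4°C ✓; longest run = 2 ✓ — passes.
F4 (24 nt, A=7 T=10 G=2 C=5): length 24, outside 19–22 ✗; Tm = 64.9 + 41·(7 − 16.4)/24 = 48.8°C ✓; longest run = 4 ✓ — fails.

F3 only.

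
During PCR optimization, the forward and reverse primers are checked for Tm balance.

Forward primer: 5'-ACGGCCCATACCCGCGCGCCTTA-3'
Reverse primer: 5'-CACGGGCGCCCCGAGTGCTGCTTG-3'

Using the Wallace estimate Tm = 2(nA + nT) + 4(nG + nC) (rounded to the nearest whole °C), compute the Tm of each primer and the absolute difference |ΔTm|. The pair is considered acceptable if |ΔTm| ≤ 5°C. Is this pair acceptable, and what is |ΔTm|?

Forward: A=4 T=3 G=5 C=11 → Tm = 2·7 + 4·16 = 78°C.
Reverse: A=2 T=4 G=9 C=9 → Tm = 2·6 + 4·18 = 84°C.
|ΔTm| = |78 − 84| = 6°C, > 5°C.

|ΔTm| = 6°C; the pair is not acceptable.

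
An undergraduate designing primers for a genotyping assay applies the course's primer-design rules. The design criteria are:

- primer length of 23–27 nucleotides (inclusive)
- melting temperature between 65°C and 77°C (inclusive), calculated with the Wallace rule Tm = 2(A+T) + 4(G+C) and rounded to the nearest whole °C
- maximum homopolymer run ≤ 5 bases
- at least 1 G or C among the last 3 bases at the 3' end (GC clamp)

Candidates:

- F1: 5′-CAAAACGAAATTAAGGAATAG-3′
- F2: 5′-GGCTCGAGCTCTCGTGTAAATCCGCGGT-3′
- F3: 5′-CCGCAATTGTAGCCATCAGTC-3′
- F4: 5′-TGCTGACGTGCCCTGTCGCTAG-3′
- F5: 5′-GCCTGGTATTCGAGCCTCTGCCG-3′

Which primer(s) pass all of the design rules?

F5 only.

F1 (21 nt, A=12 T=3 G=4 C=2): length 21, outside 23–27 ✗; Tm = 2·15 + 4·6 = 54°C, outside 65–77°C ✗; longest run = 4 ✓; 3' end TAG has 1 G/C ✓ — fails.
F2 (28 nt, A=4 T=7 G=9 C=8): length 28, outside 23–27 ✗; Tm = 2·11 + 4·17 = 90°C, outside 65–77°C ✗; longest run = 3 ✓; 3' end GGT has 2 G/C ✓ — fails.
F3 (21 nt, A=5 T=5 G=4 C=7): length 21, outside 23–27 ✗; Tm = 2·10 + 4·11 = 64°C, outside 65–77°C ✗; longest run = 2 ✓; 3' end GTC has 2 G/C ✓ — fails.
F4 (22 nt, A=2 T=6 G=7 C=7): length 22, outside 23–27 ✗; Tm = 2·8 + 4·14 = 72°C ✓; longest run = 3 ✓; 3' end TAG has 1 G/C ✓ — fails.
F5 (23 nt, A=2 T=6 G=7 C=8): length 23 ✓; Tm = 2·8 + 4·15 = 76°C ✓; longest run = 2 ✓; 3' end CCG has 3 G/C ✓ — passes.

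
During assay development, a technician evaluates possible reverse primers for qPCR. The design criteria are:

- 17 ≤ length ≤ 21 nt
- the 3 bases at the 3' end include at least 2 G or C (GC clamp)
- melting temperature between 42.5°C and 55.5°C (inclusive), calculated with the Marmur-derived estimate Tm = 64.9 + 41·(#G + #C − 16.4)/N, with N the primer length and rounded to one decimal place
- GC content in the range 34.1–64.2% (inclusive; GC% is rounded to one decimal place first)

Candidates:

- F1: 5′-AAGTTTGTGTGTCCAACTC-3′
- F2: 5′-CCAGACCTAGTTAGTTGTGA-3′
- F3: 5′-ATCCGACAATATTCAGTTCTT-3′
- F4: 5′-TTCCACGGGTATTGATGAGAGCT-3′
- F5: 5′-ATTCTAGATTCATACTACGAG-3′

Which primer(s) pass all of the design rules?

F1 (19 nt, A=4 T=7 G=4 C=4): length 19 ✓; 3' end CTC has 2 G/C ✓; Tm = 64.9 + 41·(8 − 16.4)/19 = 46.8°C ✓; GC 8/19 = 42.1% ✓ — passes.
F2 (20 nt, A=5 T=6 G=5 C=4): length 20 ✓; 3' end TGA has 1 G/C, need ≥2 ✗; Tm = 64.9 + 41·(9 − 16.4)/20 = 49.7°C ✓; GC 9/20 = 45.0% ✓ — fails.
F3 (21 nt, A=6 T=8 G=2 C=5): length 21 ✓; 3' end CTT has 1 G/C, need ≥2 ✗; Tm = 64.9 + 41·(7 − 16.4)/21 = 46.5°C ✓; GC 7/21 = 33.3%, outside 34.1–64.2% ✗ — fails.
F4 (23 nt, A=5 T=7 G=7 C=4): length 23, outside 17–21 ✗; 3' end GCT has 2 G/C ✓; Tm = 64.9 + 41·(11 − 16.4)/23 = 55.3°C ✓; GC 11/23 = 47.8% ✓ — fails.
F5 (21 nt, A=7 T=7 G=3 C=4): length 21 ✓; 3' end GAG has 2 G/C ✓; Tm = 64.9 + 41·(7 − 16.4)/21 = 46.5°C ✓; GC 7/21 = 33.3%, outside 34.1–64.2% ✗ — fails.

F1 only.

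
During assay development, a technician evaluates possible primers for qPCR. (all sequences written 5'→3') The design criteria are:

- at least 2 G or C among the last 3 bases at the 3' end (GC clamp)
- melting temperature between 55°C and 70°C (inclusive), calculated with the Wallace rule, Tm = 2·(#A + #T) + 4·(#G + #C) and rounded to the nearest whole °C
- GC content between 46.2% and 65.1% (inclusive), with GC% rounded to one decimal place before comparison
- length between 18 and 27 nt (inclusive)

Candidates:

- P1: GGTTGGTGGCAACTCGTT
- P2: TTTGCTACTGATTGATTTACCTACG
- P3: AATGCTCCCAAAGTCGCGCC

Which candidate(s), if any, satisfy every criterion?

P3 only.

P1 (18 nt, A=2 T=6 G=7 C=3): 3' end GTT has 1 G/C, need ≥2 ✗; Tm = 2·8 + 4·10 = 56°C ✓; GC 10/18 = 55.6% ✓; length 18 ✓ — fails.
P2 (25 nt, A=5 T=11 G=4 C=5): 3' end ACG has 2 G/C ✓; Tm = 2·16 + 4·9 = 68°C ✓; GC 9/25 = 36.0%, outside 46.2–65.1% ✗; length 25 ✓ — fails.
P3 (20 nt, A=5 T=3 G=4 C=8): 3' end GCC has 3 G/C ✓; Tm = 2·8 + 4·12 = 64°C ✓; GC 12/20 = 60.0% ✓; length 20 ✓ — passes.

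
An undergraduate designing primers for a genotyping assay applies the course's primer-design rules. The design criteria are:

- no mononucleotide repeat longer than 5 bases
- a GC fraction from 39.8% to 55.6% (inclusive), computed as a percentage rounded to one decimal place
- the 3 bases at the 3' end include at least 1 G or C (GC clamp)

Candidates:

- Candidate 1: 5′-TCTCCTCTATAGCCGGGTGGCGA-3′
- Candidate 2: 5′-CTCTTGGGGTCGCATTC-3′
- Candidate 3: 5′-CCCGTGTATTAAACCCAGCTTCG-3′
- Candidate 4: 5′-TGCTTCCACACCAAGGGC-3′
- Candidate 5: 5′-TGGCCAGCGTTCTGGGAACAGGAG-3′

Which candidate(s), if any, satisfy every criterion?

Candidate 1 (23 nt, A=3 T=6 G=7 C=7): longest run = 3 ✓; GC 14/23 = 60.9%, outside 39.8–55.6% ✗; 3' end CGA has 2 G/C ✓ — fails.
Candidate 2 (17 nt, A=1 T=6 G=5 C=5): longest run = 4 ✓; GC 10/17 = 58.8%, outside 39.8–55.6% ✗; 3' end TTC has 1 G/C ✓ — fails.
Candidate 3 (23 nt, A=5 T=6 G=4 C=8): longest run = 3 ✓; GC 12/23 = 52.2% ✓; 3' end TCG has 2 G/C ✓ — passes.
Candidate 4 (18 nt, A=4 T=3 G=4 C=7): longest run = 3 ✓; GC 11/18 = 61.1%, outside 39.8–55.6% ✗; 3' end GGC has 3 G/C ✓ — fails.
Candidate 5 (24 nt, A=5 T=4 G=10 C=5): longest run = 3 ✓; GC 15/24 = 62.5%, outside 39.8–55.6% ✗; 3' end GAG has 2 G/C ✓ — fails.

Candidate 3 only.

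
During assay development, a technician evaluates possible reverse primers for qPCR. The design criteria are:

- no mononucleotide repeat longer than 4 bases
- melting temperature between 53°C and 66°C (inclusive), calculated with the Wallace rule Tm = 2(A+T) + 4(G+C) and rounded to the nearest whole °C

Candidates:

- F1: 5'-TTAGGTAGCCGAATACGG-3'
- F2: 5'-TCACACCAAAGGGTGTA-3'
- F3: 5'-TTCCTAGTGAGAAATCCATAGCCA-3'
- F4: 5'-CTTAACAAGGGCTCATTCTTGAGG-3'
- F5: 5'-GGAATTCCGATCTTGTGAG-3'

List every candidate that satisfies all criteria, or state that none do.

F1 and F5.

F1 (18 nt, A=5 T=4 G=6 C=3): longest run = 2 ✓; Tm = 2·9 + 4·9 = 54°C ✓ — passes.
F2 (17 nt, A=6 T=3 G=4 C=4): longest run = 3 ✓; Tm = 2·9 + 4·8 = 50°C, outside 53–66°C ✗ — fails.
F3 (24 nt, A=8 T=6 G=4 C=6): longest run = 3 ✓; Tm = 2·14 + 4·10 = 68°C, outside 53–66°C ✗ — fails.
F4 (24 nt, A=6 T=7 G=6 C=5): longest run = 3 ✓; Tm = 2·13 + 4·11 = 70°C, outside 53–66°C ✗ — fails.
F5 (19 nt, A=4 T=6 G=6 C=3): longest run = 2 ✓; Tm = 2·10 + 4·9 = 56°C ✓ — passes.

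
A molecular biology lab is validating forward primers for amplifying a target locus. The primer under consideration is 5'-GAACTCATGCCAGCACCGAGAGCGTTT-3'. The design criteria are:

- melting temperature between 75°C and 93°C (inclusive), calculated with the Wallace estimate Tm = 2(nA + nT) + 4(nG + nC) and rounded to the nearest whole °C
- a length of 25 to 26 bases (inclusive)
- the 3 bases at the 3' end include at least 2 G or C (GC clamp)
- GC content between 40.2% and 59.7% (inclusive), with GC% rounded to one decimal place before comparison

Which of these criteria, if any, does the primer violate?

Base counts: A=7, T=5, G=7, C=8 (length 27).
Tm: Tm = 2·12 + 4·15 = 84°C ✓
length: length 27, outside 25–26 ✗
GC clamp: 3' end TTT has 0 G/C, need ≥2 ✗
GC content: GC 15/27 = 55.6% ✓

Fails: length, GC clamp.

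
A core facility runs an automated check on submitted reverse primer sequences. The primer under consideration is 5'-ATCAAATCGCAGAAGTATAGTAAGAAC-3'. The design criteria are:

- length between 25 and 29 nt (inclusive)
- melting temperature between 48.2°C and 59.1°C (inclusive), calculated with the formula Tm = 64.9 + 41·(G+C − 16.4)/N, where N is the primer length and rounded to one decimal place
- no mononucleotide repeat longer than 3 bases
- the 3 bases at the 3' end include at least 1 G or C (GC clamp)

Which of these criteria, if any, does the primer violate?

Meets all criteria.

Base counts: A=13, T=5, G=5, C=4 (length 27).
length: length 27 ✓
Tm: Tm = 64.9 + 41·(9 − 16.4)/27 = 53.7°C ✓
homopolymer run: longest run = 3 ✓
GC clamp: 3' end AAC has 1 G/C ✓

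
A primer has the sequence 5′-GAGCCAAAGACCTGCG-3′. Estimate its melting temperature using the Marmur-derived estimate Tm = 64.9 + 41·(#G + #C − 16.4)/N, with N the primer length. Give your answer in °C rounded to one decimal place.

Base counts: A=5, T=1, G=5, C=5; G+C = 10, N = 16.
Tm = 64.9 + 41·(10 − 16.4)/16 = 64.9 + -262.40/16 = 48.5°C.

48.5°C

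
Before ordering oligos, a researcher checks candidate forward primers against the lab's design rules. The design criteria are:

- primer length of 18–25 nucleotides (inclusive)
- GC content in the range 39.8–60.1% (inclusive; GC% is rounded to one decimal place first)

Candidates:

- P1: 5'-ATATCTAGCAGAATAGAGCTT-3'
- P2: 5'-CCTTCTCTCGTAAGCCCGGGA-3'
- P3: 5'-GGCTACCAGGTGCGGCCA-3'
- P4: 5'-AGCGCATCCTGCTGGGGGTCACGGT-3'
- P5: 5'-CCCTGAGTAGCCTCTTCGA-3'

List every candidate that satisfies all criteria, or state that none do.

P1 (21 nt, A=8 T=6 G=4 C=3): length 21 ✓; GC 7/21 = 33.3%, outside 39.8–60.1% ✗ — fails.
P2 (21 nt, A=3 T=5 G=5 C=8): length 21 ✓; GC 13/21 = 61.9%, outside 39.8–60.1% ✗ — fails.
P3 (18 nt, A=3 T=2 G=7 C=6): length 18 ✓; GC 13/18 = 72.2%, outside 39.8–60.1% ✗ — fails.
P4 (25 nt, A=3 T=5 G=10 C=7): length 25 ✓; GC 17/25 = 68.0%, outside 39.8–60.1% ✗ — fails.
P5 (19 nt, A=3 T=5 G=4 C=7): length 19 ✓; GC 11/19 = 57.9% ✓ — passes.

P5 only.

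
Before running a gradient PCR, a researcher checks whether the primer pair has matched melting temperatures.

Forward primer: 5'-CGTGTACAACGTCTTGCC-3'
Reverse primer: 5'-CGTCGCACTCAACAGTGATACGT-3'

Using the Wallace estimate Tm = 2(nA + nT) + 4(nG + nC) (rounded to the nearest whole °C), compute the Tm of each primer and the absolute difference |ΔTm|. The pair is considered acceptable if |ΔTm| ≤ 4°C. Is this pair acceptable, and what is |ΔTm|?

|ΔTm| = 14°C; the pair is not acceptable.

Forward: A=3 T=5 G=4 C=6 → Tm = 2·8 + 4·10 = 56°C.
Reverse: A=6 T=5 G=5 C=7 → Tm = 2·11 + 4·12 = 70°C.
|ΔTm| = |56 − 70| = 14°C, > 4°C.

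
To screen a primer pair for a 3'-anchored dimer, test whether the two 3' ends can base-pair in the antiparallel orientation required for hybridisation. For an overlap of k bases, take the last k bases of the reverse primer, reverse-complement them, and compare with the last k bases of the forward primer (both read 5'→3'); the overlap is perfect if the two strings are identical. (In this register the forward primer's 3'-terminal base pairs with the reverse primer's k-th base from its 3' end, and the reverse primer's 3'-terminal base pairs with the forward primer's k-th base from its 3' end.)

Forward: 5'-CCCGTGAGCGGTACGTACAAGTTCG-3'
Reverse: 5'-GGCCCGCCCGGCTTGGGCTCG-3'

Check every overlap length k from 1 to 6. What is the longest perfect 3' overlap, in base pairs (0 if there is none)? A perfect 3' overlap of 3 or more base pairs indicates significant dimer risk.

Last 6 bases (5'→3') — forward …AGTTCG, reverse …GGCTCG.
Reverse complement of the reverse primer's last 6 bases: CGAGCC; its first k bases are the reverse complement of the reverse primer's last k bases, so a perfect k-base overlap needs the forward primer's last k bases to equal them.
Comparing (forward last k vs required): k=1: G vs C ✗; k=2: CG vs CG ✓; k=3: TCG vs CGA ✗; k=4: TTCG vs CGAG ✗; k=5: GTTCG vs CGAGC ✗; k=6: AGTTCG vs CGAGCC ✗.
Only k = 2 is perfect, so the longest perfect 3' overlap is 2.

Longest perfect overlap: 2 complementary base pairs; below the dimer-risk threshold (threshold 3).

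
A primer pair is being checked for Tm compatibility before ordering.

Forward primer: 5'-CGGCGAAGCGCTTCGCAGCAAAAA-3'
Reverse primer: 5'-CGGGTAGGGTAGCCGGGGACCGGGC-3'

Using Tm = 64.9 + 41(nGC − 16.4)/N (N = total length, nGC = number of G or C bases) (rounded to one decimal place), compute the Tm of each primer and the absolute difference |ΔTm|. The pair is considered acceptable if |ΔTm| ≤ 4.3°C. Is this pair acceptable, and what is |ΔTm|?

|ΔTm| = 10.0°C; the pair is not acceptable.

Forward: G+C = 14, N = 24 → Tm = 64.9 + 41·(14 − 16.4)/24 = 60.8°C.
Reverse: G+C = 20, N = 25 → Tm = 64.9 + 41·(20 − 16.4)/25 = 70.8°C.
|ΔTm| = |60.8 − 70.8| = 10.0°C, > 4.3°C.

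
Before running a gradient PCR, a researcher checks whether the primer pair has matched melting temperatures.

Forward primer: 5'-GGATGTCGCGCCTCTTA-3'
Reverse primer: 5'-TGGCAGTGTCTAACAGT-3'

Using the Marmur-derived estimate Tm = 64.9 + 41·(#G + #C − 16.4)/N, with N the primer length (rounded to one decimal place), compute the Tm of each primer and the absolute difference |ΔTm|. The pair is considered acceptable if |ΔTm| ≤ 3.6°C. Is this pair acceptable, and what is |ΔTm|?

|ΔTm| = 4.9°C; the pair is not acceptable.

Forward: G+C = 10, N = 17 → Tm = 64.9 + 41·(10 − 16.4)/17 = 49.5°C.
Reverse: G+C = 8, N = 17 → Tm = 64.9 + 41·(8 − 16.4)/17 = 44.6°C.
|ΔTm| = |49.5 − 44.6| = 4.9°C, > 3.6°C.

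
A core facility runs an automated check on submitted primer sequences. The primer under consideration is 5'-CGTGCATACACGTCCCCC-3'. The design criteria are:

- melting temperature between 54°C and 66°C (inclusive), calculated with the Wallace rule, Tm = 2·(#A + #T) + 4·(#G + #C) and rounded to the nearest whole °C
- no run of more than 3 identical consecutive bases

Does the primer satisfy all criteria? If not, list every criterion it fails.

Base counts: A=3, T=3, G=3, C=9 (length 18).
Tm: Tm = 2·6 + 4·12 = 60°C ✓
homopolymer run: longest run = 5, exceeds 3 ✗

Fails: homopolymer run.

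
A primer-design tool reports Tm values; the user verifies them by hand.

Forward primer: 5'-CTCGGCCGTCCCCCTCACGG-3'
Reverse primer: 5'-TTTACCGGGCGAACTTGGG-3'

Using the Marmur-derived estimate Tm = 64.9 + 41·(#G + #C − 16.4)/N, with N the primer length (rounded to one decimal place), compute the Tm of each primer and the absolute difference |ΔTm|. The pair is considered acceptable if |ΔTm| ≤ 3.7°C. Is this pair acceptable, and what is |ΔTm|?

Forward: G+C = 16, N = 20 → Tm = 64.9 + 41·(16 − 16.4)/20 = 64.1°C.
Reverse: G+C = 11, N = 19 → Tm = 64.9 + 41·(11 − 16.4)/19 = 53.2°C.
|ΔTm| = |64.1 − 53.2| = 10.9°C, > 3.7°C.

|ΔTm| = 10.9°C; the pair is not acceptable.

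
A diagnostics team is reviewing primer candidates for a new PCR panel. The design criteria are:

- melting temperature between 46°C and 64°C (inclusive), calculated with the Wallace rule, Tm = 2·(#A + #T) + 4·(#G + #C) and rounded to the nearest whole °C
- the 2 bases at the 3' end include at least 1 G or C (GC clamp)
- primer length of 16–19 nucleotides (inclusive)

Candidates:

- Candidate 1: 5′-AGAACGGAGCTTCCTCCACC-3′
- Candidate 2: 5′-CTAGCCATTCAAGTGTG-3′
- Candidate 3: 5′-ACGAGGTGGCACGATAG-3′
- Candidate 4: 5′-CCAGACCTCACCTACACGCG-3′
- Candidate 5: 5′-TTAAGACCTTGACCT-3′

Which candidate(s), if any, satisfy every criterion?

Candidate 1 (20 nt, A=5 T=3 G=4 C=8): Tm = 2·8 + 4·12 = 64°C ✓; 3' end CC has 2 G/C ✓; length 20, outside 16–19 ✗ — fails.
Candidate 2 (17 nt, A=4 T=5 G=4 C=4): Tm = 2·9 + 4·8 = 50°C ✓; 3' end TG has 1 G/C ✓; length 17 ✓ — passes.
Candidate 3 (17 nt, A=5 T=2 G=7 C=3): Tm = 2·7 + 4·10 = 54°C ✓; 3' end AG has 1 G/C ✓; length 17 ✓ — passes.
Candidate 4 (20 nt, A=5 T=2 G=3 C=10): Tm = 2·7 + 4·13 = 66°C, outside 46–64°C ✗; 3' end CG has 2 G/C ✓; length 20, outside 16–19 ✗ — fails.
Candidate 5 (15 nt, A=4 T=5 G=2 C=4): Tm = 2·9 + 4·6 = 42°C, outside 46–64°C ✗; 3' end CT has 1 G/C ✓; length 15, outside 16–19 ✗ — fails.

Candidate 2 and Candidate 3.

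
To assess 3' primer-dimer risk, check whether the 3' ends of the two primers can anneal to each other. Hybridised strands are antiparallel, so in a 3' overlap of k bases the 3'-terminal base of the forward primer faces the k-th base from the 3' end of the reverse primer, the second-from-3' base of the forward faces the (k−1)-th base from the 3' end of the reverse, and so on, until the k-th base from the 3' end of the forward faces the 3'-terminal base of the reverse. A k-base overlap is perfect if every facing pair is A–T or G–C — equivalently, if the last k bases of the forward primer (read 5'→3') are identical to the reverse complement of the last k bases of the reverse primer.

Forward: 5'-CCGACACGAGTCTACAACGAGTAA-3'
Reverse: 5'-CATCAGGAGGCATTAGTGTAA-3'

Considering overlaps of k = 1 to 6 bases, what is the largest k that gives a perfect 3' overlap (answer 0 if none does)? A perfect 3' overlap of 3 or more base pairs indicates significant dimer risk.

Last 6 bases (5'→3') — forward …GAGTAA, reverse …GTGTAA.
Reverse complement of the reverse primer's last 6 bases: TTACAC; its first k bases are the reverse complement of the reverse primer's last k bases, so a perfect k-base overlap needs the forward primer's last k bases to equal them.
Comparing (forward last k vs required): k=1: A vs T ✗; k=2: AA vs TT ✗; k=3: TAA vs TTA ✗; k=4: GTAA vs TTAC ✗; k=5: AGTAA vs TTACA ✗; k=6: GAGTAA vs TTACAC ✗.
No overlap length from 1 to 6 is perfect, so the longest perfect 3' overlap is 0.

Longest perfect overlap: 0 complementary base pairs; below the dimer-risk threshold (threshold 3).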